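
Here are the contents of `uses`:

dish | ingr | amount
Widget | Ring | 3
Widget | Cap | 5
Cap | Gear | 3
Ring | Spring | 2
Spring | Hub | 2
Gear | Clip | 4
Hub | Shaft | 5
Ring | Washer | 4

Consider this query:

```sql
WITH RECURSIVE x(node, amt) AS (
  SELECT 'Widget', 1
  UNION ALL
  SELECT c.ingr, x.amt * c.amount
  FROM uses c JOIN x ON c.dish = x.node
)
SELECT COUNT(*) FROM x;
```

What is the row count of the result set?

9

Base: (Widget, amt=1).
Iteration 1: components of {Widget} -> Cap = 1*5 = 5, Ring = 1*3 = 3.
Iteration 2: components of {Cap,Ring} -> Gear = 5*3 = 15, Spring = 3*2 = 6, Washer = 3*4 = 12.
Iteration 3: components of {Gear,Spring,Washer} -> Clip = 15*4 = 60, Hub = 6*2 = 12.
Iteration 4: components of {Clip,Hub} -> Shaft = 12*5 = 60.
Iteration 5: no further components; recursion stops.
Total rows emitted: 9.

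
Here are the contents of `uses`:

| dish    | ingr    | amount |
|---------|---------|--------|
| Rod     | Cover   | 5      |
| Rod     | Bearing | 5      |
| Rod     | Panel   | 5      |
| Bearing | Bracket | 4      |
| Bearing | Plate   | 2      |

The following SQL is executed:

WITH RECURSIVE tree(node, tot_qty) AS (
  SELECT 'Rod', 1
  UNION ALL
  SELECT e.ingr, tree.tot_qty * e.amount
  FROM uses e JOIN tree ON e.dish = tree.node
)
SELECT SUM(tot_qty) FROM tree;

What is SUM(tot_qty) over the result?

46

Base: (Rod, tot_qty=1).
Iteration 1: components of {Rod} -> Bearing = 1*5 = 5, Cover = 1*5 = 5, Panel = 1*5 = 5.
Iteration 2: components of {Bearing,Cover,Panel} -> Bracket = 5*4 = 20, Plate = 5*2 = 10.
Iteration 3: no further components; recursion stops.
SUM(tot_qty) = 1 + 5 + 5 + 5 + 10 + 20 = 46.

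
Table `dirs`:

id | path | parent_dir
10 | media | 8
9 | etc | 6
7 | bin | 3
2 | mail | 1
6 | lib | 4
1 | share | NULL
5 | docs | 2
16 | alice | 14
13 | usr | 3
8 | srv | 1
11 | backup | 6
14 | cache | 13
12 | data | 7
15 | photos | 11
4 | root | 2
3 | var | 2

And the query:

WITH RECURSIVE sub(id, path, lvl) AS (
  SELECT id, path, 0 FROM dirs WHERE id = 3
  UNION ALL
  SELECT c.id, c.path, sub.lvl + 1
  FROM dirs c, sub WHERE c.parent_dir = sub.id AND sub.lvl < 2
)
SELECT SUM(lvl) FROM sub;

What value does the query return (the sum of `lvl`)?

Base: id=3 (var) at lvl 0.
Iteration 1: rows with parent_dir in {3} -> bin (id 7, lvl 1), usr (id 13, lvl 1).
Iteration 2: rows with parent_dir in {7,13} -> data (id 12, lvl 2), cache (id 14, lvl 2).
Iteration 3: lvl < 2 fails for all current rows; recursion stops.
SUM(lvl) = 0 + 1 + 1 + 2 + 2 = 6.

6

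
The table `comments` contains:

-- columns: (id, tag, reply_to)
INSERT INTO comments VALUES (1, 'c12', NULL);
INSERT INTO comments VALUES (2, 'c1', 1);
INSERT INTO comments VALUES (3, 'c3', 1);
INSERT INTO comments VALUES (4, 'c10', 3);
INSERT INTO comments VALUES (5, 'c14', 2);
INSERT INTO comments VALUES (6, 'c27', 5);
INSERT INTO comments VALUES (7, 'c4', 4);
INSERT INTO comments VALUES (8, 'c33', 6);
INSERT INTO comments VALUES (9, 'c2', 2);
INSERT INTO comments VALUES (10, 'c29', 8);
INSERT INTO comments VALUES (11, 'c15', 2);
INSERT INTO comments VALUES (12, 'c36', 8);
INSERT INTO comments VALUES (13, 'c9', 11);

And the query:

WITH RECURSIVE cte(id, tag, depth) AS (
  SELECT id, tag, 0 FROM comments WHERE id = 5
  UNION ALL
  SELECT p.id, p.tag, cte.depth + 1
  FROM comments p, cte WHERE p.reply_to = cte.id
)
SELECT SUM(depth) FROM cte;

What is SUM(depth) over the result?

Base: id=5 (c14) at depth 0.
Iteration 1: rows with reply_to in {5} -> c27 (id 6, depth 1).
Iteration 2: rows with reply_to in {6} -> c33 (id 8, depth 2).
Iteration 3: rows with reply_to in {8} -> c29 (id 10, depth 3), c36 (id 12, depth 3).
Iteration 4: no rows with reply_to in {10,12}; recursion stops.
SUM(depth) = 0 + 1 + 2 + 3 + 3 = 9.

9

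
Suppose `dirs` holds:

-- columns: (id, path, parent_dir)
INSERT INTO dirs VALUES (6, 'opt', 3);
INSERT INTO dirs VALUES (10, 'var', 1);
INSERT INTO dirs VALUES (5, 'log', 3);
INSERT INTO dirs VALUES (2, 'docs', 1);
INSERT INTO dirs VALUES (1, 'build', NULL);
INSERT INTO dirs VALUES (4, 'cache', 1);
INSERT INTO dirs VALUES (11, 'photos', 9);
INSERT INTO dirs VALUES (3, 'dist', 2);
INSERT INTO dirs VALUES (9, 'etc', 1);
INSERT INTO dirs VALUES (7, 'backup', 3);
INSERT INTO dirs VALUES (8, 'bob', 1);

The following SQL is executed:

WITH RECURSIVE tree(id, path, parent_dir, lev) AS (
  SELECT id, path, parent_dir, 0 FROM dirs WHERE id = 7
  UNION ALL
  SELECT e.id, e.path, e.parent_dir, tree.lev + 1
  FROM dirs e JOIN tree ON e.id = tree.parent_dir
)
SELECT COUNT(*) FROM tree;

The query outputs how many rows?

Base: id=7 (backup), parent_dir=3, lev 0.
Iteration 1: join on id=3 -> dist (id 3, parent_dir=2, lev 1).
Iteration 2: join on id=2 -> docs (id 2, parent_dir=1, lev 2).
Iteration 3: join on id=1 -> build (id 1, parent_dir=NULL, lev 3).
Iteration 4: parent_dir is NULL; no match; recursion stops.
Total rows emitted: 4.

4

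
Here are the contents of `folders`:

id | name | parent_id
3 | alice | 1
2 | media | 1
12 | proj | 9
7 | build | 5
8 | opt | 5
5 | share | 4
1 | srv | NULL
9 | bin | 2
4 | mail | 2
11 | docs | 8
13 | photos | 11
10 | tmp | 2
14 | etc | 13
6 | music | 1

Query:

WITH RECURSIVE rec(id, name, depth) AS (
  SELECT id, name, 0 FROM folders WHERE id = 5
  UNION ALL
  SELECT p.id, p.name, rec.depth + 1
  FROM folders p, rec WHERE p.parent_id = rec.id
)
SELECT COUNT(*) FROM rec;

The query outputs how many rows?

Base: id=5 (share) at depth 0.
Iteration 1: rows with parent_id in {5} -> build (id 7, depth 1), opt (id 8, depth 1).
Iteration 2: rows with parent_id in {7,8} -> docs (id 11, depth 2).
Iteration 3: rows with parent_id in {11} -> photos (id 13, depth 3).
Iteration 4: rows with parent_id in {13} -> etc (id 14, depth 4).
Iteration 5: no rows with parent_id in {14}; recursion stops.
Total rows emitted: 6.

6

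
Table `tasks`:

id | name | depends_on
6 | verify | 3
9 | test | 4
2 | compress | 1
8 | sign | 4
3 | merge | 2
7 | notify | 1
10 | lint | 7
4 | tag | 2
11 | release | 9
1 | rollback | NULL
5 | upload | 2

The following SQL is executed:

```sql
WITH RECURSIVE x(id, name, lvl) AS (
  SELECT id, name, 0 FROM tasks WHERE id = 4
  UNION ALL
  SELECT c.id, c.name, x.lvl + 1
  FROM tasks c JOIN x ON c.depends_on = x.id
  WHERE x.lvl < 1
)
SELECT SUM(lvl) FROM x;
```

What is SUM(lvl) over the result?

Base: id=4 (tag) at lvl 0.
Iteration 1: rows with depends_on in {4} -> sign (id 8, lvl 1), test (id 9, lvl 1).
Iteration 2: lvl < 1 fails for all current rows; recursion stops.
SUM(lvl) = 0 + 1 + 1 = 2.

2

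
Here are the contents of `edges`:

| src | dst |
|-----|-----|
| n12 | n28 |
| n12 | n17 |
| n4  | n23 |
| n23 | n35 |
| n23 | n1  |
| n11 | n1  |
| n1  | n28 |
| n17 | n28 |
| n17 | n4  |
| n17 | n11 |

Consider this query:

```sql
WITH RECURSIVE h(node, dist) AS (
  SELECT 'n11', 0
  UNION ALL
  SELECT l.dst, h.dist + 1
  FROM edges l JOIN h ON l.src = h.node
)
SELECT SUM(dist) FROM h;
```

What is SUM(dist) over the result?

Base: (n11, dist=0).
Iteration 1: edges from {n11} -> (n1, dist=1).
Iteration 2: edges from {n1} -> (n28, dist=2).
Iteration 3: no outgoing edges from {n28}; recursion stops.
SUM(dist) = 0 + 1 + 2 = 3.

3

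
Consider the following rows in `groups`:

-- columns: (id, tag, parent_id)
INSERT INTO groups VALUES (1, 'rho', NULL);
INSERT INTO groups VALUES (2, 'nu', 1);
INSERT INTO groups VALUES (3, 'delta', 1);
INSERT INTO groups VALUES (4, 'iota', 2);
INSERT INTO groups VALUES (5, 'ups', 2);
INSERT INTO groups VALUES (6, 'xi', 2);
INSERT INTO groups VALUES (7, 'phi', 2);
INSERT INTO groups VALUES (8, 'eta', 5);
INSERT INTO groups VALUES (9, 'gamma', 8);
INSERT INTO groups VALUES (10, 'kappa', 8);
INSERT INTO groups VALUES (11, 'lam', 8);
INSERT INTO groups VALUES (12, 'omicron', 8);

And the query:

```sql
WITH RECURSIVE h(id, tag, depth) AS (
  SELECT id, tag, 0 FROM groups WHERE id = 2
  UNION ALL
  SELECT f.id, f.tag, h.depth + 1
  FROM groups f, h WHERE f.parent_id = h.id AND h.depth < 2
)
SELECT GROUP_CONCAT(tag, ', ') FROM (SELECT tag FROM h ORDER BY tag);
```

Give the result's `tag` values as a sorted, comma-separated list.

Base: id=2 (nu) at depth 0.
Iteration 1: rows with parent_id in {2} -> iota (id 4, depth 1), ups (id 5, depth 1), xi (id 6, depth 1), phi (id 7, depth 1).
Iteration 2: rows with parent_id in {4,5,6,7} -> eta (id 8, depth 2).
Iteration 3: depth < 2 fails for all current rows; recursion stops.

eta, iota, nu, phi, ups, xi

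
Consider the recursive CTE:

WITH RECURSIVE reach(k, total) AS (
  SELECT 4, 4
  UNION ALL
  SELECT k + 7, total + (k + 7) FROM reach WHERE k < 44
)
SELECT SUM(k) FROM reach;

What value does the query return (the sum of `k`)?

Base: k=4, total=4.
Iteration 1: 4 < 44 holds -> k = 4 + 7 = 11, total = 4 + 11 = 15.
Iteration 2: 11 < 44 holds -> k = 11 + 7 = 18, total = 15 + 18 = 33.
Iteration 3: 18 < 44 holds -> k = 18 + 7 = 25, total = 33 + 25 = 58.
Iteration 4: 25 < 44 holds -> k = 25 + 7 = 32, total = 58 + 32 = 90.
Iteration 5: 32 < 44 holds -> k = 32 + 7 = 39, total = 90 + 39 = 129.
Iteration 6: 39 < 44 holds -> k = 39 + 7 = 46, total = 129 + 46 = 175.
Iteration 7: 46 < 44 fails; recursion stops.
SUM(k) = 4 + 11 + 18 + 25 + 32 + 39 + 46 = 175.

175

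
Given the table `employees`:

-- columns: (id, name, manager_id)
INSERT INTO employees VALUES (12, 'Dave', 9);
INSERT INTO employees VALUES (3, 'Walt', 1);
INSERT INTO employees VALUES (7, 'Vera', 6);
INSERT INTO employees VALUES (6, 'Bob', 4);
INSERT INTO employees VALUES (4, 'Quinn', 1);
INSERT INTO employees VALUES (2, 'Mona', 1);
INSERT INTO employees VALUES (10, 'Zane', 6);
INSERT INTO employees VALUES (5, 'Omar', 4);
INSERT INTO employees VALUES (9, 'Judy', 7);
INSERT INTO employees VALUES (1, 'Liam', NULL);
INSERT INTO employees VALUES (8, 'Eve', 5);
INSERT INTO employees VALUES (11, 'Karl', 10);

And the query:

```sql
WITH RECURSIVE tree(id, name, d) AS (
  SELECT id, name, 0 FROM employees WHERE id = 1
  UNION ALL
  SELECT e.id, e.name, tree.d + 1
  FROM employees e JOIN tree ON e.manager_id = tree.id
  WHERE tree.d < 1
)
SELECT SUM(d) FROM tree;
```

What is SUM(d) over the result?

3

Base: id=1 (Liam) at d 0.
Iteration 1: rows with manager_id in {1} -> Mona (id 2, d 1), Walt (id 3, d 1), Quinn (id 4, d 1).
Iteration 2: d < 1 fails for all current rows; recursion stops.
SUM(d) = 0 + 1 + 1 + 1 = 3.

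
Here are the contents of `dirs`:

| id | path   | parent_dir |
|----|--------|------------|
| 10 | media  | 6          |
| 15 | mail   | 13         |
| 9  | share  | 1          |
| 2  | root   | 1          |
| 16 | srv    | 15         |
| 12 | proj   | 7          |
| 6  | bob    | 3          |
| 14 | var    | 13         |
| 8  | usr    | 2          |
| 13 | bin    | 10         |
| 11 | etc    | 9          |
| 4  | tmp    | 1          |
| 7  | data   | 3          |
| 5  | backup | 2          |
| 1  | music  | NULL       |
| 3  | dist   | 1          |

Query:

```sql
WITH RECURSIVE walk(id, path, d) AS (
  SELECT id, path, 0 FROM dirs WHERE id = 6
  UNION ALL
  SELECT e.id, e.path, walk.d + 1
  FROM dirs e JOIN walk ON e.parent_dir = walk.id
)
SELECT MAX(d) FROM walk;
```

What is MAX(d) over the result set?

4

Base: id=6 (bob) at d 0.
Iteration 1: rows with parent_dir in {6} -> media (id 10, d 1).
Iteration 2: rows with parent_dir in {10} -> bin (id 13, d 2).
Iteration 3: rows with parent_dir in {13} -> var (id 14, d 3), mail (id 15, d 3).
Iteration 4: rows with parent_dir in {14,15} -> srv (id 16, d 4).
Iteration 5: no rows with parent_dir in {16}; recursion stops.
d values: 0, 1, 2, 3, 3, 4; the maximum is 4.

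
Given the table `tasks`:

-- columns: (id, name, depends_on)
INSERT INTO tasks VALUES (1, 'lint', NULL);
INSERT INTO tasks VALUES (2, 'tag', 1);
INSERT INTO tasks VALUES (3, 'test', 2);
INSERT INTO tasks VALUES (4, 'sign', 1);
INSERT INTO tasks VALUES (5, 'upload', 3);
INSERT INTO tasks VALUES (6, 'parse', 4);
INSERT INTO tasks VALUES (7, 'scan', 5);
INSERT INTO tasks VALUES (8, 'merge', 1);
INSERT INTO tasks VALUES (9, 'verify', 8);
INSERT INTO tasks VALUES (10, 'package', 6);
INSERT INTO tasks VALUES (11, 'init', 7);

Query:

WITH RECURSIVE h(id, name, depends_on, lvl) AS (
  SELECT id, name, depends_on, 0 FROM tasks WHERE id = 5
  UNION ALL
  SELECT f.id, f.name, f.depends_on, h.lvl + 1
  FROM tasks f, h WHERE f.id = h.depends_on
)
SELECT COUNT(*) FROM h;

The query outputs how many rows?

4

Base: id=5 (upload), depends_on=3, lvl 0.
Iteration 1: join on id=3 -> test (id 3, depends_on=2, lvl 1).
Iteration 2: join on id=2 -> tag (id 2, depends_on=1, lvl 2).
Iteration 3: join on id=1 -> lint (id 1, depends_on=NULL, lvl 3).
Iteration 4: depends_on is NULL; no match; recursion stops.
Total rows emitted: 4.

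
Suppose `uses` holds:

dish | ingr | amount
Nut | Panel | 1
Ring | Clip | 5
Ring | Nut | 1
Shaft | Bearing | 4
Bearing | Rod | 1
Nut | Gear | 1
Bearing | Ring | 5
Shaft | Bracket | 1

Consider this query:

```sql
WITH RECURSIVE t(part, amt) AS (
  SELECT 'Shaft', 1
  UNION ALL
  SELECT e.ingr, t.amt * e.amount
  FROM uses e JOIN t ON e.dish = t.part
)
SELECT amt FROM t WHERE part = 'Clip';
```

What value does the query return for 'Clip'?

Base: (Shaft, amt=1).
Iteration 1: components of {Shaft} -> Bearing = 1*4 = 4, Bracket = 1*1 = 1.
Iteration 2: components of {Bearing,Bracket} -> Ring = 4*5 = 20, Rod = 4*1 = 4.
Iteration 3: components of {Ring,Rod} -> Clip = 20*5 = 100, Nut = 20*1 = 20.
Iteration 4: components of {Clip,Nut} -> Gear = 20*1 = 20, Panel = 20*1 = 20.
Iteration 5: no further components; recursion stops.

100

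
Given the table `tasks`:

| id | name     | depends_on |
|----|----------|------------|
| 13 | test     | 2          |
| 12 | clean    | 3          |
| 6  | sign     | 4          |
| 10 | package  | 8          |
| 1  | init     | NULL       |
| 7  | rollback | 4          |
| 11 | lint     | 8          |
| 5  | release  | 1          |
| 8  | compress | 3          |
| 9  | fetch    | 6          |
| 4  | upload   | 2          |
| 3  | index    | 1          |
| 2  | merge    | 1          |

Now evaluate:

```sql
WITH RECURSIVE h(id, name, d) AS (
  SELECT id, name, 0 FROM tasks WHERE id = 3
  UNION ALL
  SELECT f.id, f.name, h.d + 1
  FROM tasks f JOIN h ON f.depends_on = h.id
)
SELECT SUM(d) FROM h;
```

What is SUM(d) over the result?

Base: id=3 (index) at d 0.
Iteration 1: rows with depends_on in {3} -> compress (id 8, d 1), clean (id 12, d 1).
Iteration 2: rows with depends_on in {8,12} -> package (id 10, d 2), lint (id 11, d 2).
Iteration 3: no rows with depends_on in {10,11}; recursion stops.
SUM(d) = 0 + 1 + 1 + 2 + 2 = 6.

6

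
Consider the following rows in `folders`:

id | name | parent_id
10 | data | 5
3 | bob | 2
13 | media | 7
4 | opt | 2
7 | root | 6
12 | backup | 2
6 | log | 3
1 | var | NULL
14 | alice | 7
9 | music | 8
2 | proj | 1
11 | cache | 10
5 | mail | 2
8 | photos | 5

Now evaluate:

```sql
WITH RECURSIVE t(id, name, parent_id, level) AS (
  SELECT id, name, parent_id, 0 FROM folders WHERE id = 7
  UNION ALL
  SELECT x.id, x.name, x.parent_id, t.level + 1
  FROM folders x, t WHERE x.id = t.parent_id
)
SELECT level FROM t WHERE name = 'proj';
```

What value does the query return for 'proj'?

Base: id=7 (root), parent_id=6, level 0.
Iteration 1: join on id=6 -> log (id 6, parent_id=3, level 1).
Iteration 2: join on id=3 -> bob (id 3, parent_id=2, level 2).
Iteration 3: join on id=2 -> proj (id 2, parent_id=1, level 3).
Iteration 4: join on id=1 -> var (id 1, parent_id=NULL, level 4).
Iteration 5: parent_id is NULL; no match; recursion stops.

3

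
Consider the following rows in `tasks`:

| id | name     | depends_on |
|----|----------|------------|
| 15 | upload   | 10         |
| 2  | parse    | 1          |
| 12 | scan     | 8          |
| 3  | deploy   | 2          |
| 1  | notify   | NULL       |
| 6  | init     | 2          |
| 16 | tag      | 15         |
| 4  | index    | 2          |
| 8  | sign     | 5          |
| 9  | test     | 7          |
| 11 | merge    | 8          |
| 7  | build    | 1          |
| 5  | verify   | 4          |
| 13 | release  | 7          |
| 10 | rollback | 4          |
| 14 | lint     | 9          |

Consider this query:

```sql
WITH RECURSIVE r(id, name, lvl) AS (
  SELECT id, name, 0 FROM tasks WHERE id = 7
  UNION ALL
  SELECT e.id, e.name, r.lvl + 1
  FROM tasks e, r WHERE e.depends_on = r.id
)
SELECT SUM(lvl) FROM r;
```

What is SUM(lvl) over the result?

Base: id=7 (build) at lvl 0.
Iteration 1: rows with depends_on in {7} -> test (id 9, lvl 1), release (id 13, lvl 1).
Iteration 2: rows with depends_on in {9,13} -> lint (id 14, lvl 2).
Iteration 3: no rows with depends_on in {14}; recursion stops.
SUM(lvl) = 0 + 1 + 1 + 2 = 4.

4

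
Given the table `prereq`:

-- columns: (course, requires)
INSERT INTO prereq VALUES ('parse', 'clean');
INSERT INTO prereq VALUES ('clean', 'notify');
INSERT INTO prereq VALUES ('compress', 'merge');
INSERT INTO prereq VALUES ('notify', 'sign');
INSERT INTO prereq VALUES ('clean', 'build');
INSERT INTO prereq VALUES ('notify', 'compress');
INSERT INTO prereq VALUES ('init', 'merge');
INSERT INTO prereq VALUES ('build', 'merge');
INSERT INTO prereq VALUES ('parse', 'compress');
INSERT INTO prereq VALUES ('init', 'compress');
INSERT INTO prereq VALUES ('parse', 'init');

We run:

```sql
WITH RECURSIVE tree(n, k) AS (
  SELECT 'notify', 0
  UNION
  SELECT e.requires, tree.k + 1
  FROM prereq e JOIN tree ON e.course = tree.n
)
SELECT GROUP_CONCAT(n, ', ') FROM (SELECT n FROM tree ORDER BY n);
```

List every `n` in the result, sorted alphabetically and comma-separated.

Base: (notify, k=0).
Iteration 1: edges from {notify} -> (compress, k=1), (sign, k=1).
Iteration 2: edges from {compress,sign} -> (merge, k=2).
Iteration 3: no outgoing edges from {merge}; recursion stops.

compress, merge, notify, sign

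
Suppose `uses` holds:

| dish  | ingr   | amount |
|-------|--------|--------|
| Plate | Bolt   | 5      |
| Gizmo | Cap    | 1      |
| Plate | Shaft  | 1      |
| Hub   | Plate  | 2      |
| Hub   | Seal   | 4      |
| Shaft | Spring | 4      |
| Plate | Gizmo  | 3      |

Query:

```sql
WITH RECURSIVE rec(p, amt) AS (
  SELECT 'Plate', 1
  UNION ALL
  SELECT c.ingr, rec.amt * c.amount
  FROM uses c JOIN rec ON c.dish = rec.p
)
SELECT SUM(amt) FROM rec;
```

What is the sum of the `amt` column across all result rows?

Base: (Plate, amt=1).
Iteration 1: components of {Plate} -> Bolt = 1*5 = 5, Gizmo = 1*3 = 3, Shaft = 1*1 = 1.
Iteration 2: components of {Bolt,Gizmo,Shaft} -> Cap = 3*1 = 3, Spring = 1*4 = 4.
Iteration 3: no further components; recursion stops.
SUM(amt) = 1 + 1 + 5 + 3 + 4 + 3 = 17.

17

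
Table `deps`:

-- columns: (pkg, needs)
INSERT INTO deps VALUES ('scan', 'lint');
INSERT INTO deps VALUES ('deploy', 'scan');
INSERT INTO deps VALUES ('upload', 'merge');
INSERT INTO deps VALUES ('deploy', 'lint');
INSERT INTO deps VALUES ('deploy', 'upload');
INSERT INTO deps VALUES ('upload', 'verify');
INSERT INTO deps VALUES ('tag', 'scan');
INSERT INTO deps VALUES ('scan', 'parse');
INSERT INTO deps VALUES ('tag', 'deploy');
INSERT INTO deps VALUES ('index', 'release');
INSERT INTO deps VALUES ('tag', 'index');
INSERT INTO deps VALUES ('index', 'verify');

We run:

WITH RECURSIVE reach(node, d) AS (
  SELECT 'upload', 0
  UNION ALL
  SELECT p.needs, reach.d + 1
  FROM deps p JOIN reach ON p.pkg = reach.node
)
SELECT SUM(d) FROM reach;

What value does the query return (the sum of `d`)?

Base: (upload, d=0).
Iteration 1: edges from {upload} -> (merge, d=1), (verify, d=1).
Iteration 2: no outgoing edges from {merge,verify}; recursion stops.
SUM(d) = 0 + 1 + 1 = 2.

2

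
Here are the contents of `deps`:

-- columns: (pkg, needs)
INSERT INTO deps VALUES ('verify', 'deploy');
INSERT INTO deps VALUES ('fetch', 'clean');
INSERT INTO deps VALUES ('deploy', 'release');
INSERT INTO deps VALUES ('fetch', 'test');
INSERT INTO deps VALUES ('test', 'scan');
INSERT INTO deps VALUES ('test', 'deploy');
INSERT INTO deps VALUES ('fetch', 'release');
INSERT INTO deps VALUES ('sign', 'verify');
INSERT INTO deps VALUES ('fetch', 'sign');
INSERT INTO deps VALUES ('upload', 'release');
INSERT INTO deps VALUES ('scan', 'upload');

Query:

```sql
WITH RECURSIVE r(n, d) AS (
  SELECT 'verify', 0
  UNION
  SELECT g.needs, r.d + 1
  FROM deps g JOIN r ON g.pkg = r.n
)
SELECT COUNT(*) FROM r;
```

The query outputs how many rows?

3

Base: (verify, d=0).
Iteration 1: edges from {verify} -> (deploy, d=1).
Iteration 2: edges from {deploy} -> (release, d=2).
Iteration 3: no outgoing edges from {release}; recursion stops.
Total rows emitted: 3.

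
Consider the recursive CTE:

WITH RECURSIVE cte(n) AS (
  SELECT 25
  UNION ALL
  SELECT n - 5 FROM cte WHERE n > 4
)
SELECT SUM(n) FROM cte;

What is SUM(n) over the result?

Base: n=25.
Iteration 1: 25 > 4 holds -> n = 25 - 5 = 20.
Iteration 2: 20 > 4 holds -> n = 20 - 5 = 15.
Iteration 3: 15 > 4 holds -> n = 15 - 5 = 10.
Iteration 4: 10 > 4 holds -> n = 10 - 5 = 5.
Iteration 5: 5 > 4 holds -> n = 5 - 5 = 0.
Iteration 6: 0 > 4 fails; recursion stops.
SUM(n) = 25 + 20 + 15 + 10 + 5 + 0 = 75.

75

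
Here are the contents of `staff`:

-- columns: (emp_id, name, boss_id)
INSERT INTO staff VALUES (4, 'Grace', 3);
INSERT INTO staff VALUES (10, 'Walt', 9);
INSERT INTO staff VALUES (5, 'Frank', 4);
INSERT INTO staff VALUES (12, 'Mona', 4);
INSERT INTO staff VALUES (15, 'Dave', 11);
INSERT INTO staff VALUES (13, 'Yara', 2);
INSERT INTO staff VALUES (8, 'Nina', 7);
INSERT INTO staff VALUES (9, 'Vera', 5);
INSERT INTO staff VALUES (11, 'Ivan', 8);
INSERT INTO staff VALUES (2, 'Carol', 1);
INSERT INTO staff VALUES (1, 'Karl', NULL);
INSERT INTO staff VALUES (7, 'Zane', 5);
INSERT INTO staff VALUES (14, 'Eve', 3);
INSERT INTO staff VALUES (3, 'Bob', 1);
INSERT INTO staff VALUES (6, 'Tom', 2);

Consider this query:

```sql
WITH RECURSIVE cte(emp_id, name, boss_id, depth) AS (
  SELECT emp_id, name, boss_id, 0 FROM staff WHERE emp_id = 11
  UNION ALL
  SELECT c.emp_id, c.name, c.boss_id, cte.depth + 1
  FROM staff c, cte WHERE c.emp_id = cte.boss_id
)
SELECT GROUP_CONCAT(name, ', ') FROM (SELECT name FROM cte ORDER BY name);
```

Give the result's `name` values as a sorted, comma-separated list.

Base: emp_id=11 (Ivan), boss_id=8, depth 0.
Iteration 1: join on emp_id=8 -> Nina (id 8, boss_id=7, depth 1).
Iteration 2: join on emp_id=7 -> Zane (id 7, boss_id=5, depth 2).
Iteration 3: join on emp_id=5 -> Frank (id 5, boss_id=4, depth 3).
Iteration 4: join on emp_id=4 -> Grace (id 4, boss_id=3, depth 4).
Iteration 5: join on emp_id=3 -> Bob (id 3, boss_id=1, depth 5).
Iteration 6: join on emp_id=1 -> Karl (id 1, boss_id=NULL, depth 6).
Iteration 7: boss_id is NULL; no match; recursion stops.

Bob, Frank, Grace, Ivan, Karl, Nina, Zane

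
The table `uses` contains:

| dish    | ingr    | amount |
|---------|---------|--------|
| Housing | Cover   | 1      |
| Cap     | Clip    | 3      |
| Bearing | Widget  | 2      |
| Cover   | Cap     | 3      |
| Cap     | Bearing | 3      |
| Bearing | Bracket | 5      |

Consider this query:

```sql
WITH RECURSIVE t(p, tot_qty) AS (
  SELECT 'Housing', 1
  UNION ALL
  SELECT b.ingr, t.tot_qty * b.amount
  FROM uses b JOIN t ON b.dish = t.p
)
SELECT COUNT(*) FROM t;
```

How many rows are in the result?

7

Base: (Housing, tot_qty=1).
Iteration 1: components of {Housing} -> Cover = 1*1 = 1.
Iteration 2: components of {Cover} -> Cap = 1*3 = 3.
Iteration 3: components of {Cap} -> Bearing = 3*3 = 9, Clip = 3*3 = 9.
Iteration 4: components of {Bearing,Clip} -> Bracket = 9*5 = 45, Widget = 9*2 = 18.
Iteration 5: no further components; recursion stops.
Total rows emitted: 7.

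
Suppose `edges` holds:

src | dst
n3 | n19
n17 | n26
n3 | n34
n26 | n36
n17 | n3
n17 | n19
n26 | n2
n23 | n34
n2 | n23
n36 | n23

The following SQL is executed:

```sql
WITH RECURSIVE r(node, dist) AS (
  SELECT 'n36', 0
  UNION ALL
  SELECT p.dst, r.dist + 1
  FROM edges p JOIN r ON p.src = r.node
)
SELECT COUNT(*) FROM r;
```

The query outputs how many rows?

3

Base: (n36, dist=0).
Iteration 1: edges from {n36} -> (n23, dist=1).
Iteration 2: edges from {n23} -> (n34, dist=2).
Iteration 3: no outgoing edges from {n34}; recursion stops.
Total rows emitted: 3.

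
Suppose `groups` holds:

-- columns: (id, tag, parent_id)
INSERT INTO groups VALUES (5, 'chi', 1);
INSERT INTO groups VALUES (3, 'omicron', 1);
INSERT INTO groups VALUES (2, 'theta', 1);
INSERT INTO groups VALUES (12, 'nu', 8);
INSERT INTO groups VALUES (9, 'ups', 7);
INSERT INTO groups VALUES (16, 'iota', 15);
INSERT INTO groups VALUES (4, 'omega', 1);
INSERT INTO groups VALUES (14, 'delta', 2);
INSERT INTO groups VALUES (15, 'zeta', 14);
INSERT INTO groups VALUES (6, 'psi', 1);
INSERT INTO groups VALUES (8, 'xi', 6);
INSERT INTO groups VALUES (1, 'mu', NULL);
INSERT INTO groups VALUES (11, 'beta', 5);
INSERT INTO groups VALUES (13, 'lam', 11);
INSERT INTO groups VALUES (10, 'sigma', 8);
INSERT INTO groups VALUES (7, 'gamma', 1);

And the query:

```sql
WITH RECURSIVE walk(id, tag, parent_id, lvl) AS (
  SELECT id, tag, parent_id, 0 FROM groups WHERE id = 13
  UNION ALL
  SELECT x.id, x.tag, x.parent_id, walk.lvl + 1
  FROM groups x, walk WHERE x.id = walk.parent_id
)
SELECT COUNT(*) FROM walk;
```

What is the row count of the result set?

4

Base: id=13 (lam), parent_id=11, lvl 0.
Iteration 1: join on id=11 -> beta (id 11, parent_id=5, lvl 1).
Iteration 2: join on id=5 -> chi (id 5, parent_id=1, lvl 2).
Iteration 3: join on id=1 -> mu (id 1, parent_id=NULL, lvl 3).
Iteration 4: parent_id is NULL; no match; recursion stops.
Total rows emitted: 4.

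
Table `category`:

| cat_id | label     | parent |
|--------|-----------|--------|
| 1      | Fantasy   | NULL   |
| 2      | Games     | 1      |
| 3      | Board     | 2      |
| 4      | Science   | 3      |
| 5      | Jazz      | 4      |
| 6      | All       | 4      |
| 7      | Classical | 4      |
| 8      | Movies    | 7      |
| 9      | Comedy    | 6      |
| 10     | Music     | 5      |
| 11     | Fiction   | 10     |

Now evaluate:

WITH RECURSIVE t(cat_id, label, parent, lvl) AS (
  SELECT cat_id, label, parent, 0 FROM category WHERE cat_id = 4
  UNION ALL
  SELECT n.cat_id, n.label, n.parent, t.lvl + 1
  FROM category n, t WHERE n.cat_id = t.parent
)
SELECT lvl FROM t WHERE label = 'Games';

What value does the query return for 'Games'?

Base: cat_id=4 (Science), parent=3, lvl 0.
Iteration 1: join on cat_id=3 -> Board (id 3, parent=2, lvl 1).
Iteration 2: join on cat_id=2 -> Games (id 2, parent=1, lvl 2).
Iteration 3: join on cat_id=1 -> Fantasy (id 1, parent=NULL, lvl 3).
Iteration 4: parent is NULL; no match; recursion stops.

2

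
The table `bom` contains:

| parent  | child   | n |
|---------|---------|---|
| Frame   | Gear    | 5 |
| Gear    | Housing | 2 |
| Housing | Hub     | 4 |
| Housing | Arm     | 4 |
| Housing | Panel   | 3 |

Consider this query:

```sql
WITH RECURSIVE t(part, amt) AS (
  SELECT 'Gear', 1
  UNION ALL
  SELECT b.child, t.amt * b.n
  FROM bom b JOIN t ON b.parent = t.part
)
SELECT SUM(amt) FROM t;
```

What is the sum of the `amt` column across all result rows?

Base: (Gear, amt=1).
Iteration 1: components of {Gear} -> Housing = 1*2 = 2.
Iteration 2: components of {Housing} -> Arm = 2*4 = 8, Hub = 2*4 = 8, Panel = 2*3 = 6.
Iteration 3: no further components; recursion stops.
SUM(amt) = 1 + 2 + 8 + 8 + 6 = 25.

25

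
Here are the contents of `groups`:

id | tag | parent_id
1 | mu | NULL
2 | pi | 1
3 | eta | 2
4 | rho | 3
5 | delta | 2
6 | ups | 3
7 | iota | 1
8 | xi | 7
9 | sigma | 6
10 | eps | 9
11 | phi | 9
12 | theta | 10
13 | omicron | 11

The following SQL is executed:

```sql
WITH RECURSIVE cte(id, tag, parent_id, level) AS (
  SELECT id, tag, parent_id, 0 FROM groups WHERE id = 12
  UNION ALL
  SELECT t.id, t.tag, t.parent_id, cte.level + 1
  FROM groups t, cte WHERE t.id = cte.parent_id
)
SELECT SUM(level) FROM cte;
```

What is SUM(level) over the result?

21

Base: id=12 (theta), parent_id=10, level 0.
Iteration 1: join on id=10 -> eps (id 10, parent_id=9, level 1).
Iteration 2: join on id=9 -> sigma (id 9, parent_id=6, level 2).
Iteration 3: join on id=6 -> ups (id 6, parent_id=3, level 3).
Iteration 4: join on id=3 -> eta (id 3, parent_id=2, level 4).
Iteration 5: join on id=2 -> pi (id 2, parent_id=1, level 5).
Iteration 6: join on id=1 -> mu (id 1, parent_id=NULL, level 6).
Iteration 7: parent_id is NULL; no match; recursion stops.
SUM(level) = 0 + 1 + 2 + 3 + 4 + 5 + 6 = 21.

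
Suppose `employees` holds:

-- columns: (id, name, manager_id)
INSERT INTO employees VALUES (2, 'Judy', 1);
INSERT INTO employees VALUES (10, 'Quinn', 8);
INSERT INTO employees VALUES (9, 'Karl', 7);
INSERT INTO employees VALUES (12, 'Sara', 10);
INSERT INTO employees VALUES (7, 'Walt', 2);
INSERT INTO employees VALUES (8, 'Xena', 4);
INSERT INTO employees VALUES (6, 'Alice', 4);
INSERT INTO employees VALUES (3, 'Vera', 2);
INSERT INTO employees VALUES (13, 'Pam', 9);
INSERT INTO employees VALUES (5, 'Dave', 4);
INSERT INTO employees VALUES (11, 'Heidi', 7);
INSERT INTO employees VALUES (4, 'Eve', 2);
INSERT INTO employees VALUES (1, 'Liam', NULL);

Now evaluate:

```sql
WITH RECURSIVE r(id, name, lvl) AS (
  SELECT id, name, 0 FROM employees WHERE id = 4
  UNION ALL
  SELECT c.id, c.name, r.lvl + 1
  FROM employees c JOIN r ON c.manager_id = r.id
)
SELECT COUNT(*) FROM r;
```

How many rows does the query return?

6

Base: id=4 (Eve) at lvl 0.
Iteration 1: rows with manager_id in {4} -> Dave (id 5, lvl 1), Alice (id 6, lvl 1), Xena (id 8, lvl 1).
Iteration 2: rows with manager_id in {5,6,8} -> Quinn (id 10, lvl 2).
Iteration 3: rows with manager_id in {10} -> Sara (id 12, lvl 3).
Iteration 4: no rows with manager_id in {12}; recursion stops.
Total rows emitted: 6.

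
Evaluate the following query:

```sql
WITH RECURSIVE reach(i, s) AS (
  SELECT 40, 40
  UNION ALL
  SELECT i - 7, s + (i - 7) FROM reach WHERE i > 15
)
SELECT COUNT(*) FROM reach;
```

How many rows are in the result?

Base: i=40, s=40.
Iteration 1: 40 > 15 holds -> i = 40 - 7 = 33, s = 40 + 33 = 73.
Iteration 2: 33 > 15 holds -> i = 33 - 7 = 26, s = 73 + 26 = 99.
Iteration 3: 26 > 15 holds -> i = 26 - 7 = 19, s = 99 + 19 = 118.
Iteration 4: 19 > 15 holds -> i = 19 - 7 = 12, s = 118 + 12 = 130.
Iteration 5: 12 > 15 fails; recursion stops.
Total rows emitted: 5.

5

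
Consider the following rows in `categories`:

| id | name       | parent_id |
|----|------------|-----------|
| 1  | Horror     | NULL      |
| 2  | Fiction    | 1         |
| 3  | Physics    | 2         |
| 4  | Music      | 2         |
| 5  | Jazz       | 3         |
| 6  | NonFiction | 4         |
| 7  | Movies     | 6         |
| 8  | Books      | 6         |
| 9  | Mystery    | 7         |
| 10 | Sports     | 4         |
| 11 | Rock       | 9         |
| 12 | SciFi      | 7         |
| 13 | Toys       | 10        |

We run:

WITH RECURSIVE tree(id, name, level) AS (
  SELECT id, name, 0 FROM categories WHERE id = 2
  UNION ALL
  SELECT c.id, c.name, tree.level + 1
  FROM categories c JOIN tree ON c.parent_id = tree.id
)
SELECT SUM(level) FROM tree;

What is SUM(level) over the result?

Base: id=2 (Fiction) at level 0.
Iteration 1: rows with parent_id in {2} -> Physics (id 3, level 1), Music (id 4, level 1).
Iteration 2: rows with parent_id in {3,4} -> Jazz (id 5, level 2), NonFiction (id 6, level 2), Sports (id 10, level 2).
Iteration 3: rows with parent_id in {5,6,10} -> Movies (id 7, level 3), Books (id 8, level 3), Toys (id 13, level 3).
Iteration 4: rows with parent_id in {7,8,13} -> Mystery (id 9, level 4), SciFi (id 12, level 4).
Iteration 5: rows with parent_id in {9,12} -> Rock (id 11, level 5).
Iteration 6: no rows with parent_id in {11}; recursion stops.
SUM(level) = 0 + 1 + 1 + 2 + 2 + 2 + 3 + 3 + 3 + 4 + 4 + 5 = 30.

30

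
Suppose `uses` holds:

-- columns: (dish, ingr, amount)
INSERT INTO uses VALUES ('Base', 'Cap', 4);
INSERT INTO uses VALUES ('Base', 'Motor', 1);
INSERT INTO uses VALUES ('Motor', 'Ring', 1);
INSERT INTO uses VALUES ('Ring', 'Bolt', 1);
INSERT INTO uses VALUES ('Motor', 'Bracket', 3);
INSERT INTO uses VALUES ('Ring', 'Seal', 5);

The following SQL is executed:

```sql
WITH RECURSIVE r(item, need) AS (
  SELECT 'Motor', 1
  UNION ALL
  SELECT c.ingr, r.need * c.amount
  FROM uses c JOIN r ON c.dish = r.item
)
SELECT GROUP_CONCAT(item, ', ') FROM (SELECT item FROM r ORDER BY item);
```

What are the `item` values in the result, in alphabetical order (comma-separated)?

Bolt, Bracket, Motor, Ring, Seal

Base: (Motor, need=1).
Iteration 1: components of {Motor} -> Bracket = 1*3 = 3, Ring = 1*1 = 1.
Iteration 2: components of {Bracket,Ring} -> Bolt = 1*1 = 1, Seal = 1*5 = 5.
Iteration 3: no further components; recursion stops.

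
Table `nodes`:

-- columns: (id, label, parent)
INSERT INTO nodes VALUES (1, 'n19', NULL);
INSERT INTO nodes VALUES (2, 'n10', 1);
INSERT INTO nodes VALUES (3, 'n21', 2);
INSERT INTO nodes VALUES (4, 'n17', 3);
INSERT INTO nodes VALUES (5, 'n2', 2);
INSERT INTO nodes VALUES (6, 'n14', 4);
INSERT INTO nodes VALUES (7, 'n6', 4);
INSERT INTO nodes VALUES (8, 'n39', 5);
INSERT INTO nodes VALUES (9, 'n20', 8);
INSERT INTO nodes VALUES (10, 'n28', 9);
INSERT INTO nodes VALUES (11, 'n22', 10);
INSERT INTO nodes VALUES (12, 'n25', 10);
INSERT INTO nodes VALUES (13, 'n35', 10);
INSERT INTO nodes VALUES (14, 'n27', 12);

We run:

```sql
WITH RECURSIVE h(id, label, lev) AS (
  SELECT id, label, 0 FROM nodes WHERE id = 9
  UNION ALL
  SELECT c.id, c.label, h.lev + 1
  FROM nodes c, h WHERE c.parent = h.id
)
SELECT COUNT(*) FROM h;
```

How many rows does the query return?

6

Base: id=9 (n20) at lev 0.
Iteration 1: rows with parent in {9} -> n28 (id 10, lev 1).
Iteration 2: rows with parent in {10} -> n22 (id 11, lev 2), n25 (id 12, lev 2), n35 (id 13, lev 2).
Iteration 3: rows with parent in {11,12,13} -> n27 (id 14, lev 3).
Iteration 4: no rows with parent in {14}; recursion stops.
Total rows emitted: 6.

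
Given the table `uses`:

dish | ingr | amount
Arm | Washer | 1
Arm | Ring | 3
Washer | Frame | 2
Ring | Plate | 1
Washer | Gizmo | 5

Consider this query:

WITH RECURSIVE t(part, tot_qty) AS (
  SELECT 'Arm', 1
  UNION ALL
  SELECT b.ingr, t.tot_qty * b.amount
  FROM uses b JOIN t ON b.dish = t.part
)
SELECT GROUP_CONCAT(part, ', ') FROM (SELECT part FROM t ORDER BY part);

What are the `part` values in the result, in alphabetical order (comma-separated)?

Arm, Frame, Gizmo, Plate, Ring, Washer

Base: (Arm, tot_qty=1).
Iteration 1: components of {Arm} -> Ring = 1*3 = 3, Washer = 1*1 = 1.
Iteration 2: components of {Ring,Washer} -> Frame = 1*2 = 2, Gizmo = 1*5 = 5, Plate = 3*1 = 3.
Iteration 3: no further components; recursion stops.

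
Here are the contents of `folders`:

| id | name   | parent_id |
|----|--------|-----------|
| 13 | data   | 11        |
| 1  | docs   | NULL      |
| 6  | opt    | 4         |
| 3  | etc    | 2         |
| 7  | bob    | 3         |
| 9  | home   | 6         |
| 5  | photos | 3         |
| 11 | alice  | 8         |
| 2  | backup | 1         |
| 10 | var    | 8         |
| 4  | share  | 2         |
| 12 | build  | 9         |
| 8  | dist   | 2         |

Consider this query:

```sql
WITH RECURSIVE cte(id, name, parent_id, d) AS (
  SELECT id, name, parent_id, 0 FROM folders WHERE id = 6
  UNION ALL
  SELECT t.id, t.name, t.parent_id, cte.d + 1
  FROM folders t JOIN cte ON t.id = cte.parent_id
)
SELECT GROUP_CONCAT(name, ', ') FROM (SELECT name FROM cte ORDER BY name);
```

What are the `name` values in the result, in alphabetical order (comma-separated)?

backup, docs, opt, share

Base: id=6 (opt), parent_id=4, d 0.
Iteration 1: join on id=4 -> share (id 4, parent_id=2, d 1).
Iteration 2: join on id=2 -> backup (id 2, parent_id=1, d 2).
Iteration 3: join on id=1 -> docs (id 1, parent_id=NULL, d 3).
Iteration 4: parent_id is NULL; no match; recursion stops.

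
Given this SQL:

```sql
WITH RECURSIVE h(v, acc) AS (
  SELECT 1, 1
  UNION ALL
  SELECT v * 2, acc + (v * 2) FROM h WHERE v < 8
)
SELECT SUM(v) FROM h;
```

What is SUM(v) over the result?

Base: v=1, acc=1.
Iteration 1: 1 < 8 holds -> v = 1 * 2 = 2, acc = 1 + 2 = 3.
Iteration 2: 2 < 8 holds -> v = 2 * 2 = 4, acc = 3 + 4 = 7.
Iteration 3: 4 < 8 holds -> v = 4 * 2 = 8, acc = 7 + 8 = 15.
Iteration 4: 8 < 8 fails; recursion stops.
SUM(v) = 1 + 2 + 4 + 8 = 15.

15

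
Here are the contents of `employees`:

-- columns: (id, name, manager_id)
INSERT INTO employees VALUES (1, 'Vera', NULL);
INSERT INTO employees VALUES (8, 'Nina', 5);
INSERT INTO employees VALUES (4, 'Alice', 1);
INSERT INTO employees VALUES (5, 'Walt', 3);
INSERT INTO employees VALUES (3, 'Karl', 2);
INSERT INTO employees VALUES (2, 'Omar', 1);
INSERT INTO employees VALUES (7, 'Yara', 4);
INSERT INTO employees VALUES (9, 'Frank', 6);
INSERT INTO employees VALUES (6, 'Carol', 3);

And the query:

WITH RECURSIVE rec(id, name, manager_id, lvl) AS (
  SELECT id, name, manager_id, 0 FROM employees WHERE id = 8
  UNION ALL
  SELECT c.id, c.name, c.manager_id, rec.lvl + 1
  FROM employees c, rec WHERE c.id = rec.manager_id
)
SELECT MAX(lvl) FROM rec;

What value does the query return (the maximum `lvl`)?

Base: id=8 (Nina), manager_id=5, lvl 0.
Iteration 1: join on id=5 -> Walt (id 5, manager_id=3, lvl 1).
Iteration 2: join on id=3 -> Karl (id 3, manager_id=2, lvl 2).
Iteration 3: join on id=2 -> Omar (id 2, manager_id=1, lvl 3).
Iteration 4: join on id=1 -> Vera (id 1, manager_id=NULL, lvl 4).
Iteration 5: manager_id is NULL; no match; recursion stops.
lvl values: 0, 1, 2, 3, 4; the maximum is 4.

4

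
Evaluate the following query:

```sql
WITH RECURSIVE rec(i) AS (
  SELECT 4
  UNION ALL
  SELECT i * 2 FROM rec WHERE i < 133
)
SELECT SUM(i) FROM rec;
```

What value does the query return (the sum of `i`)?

508

Base: i=4.
Iteration 1: 4 < 133 holds -> i = 4 * 2 = 8.
Iteration 2: 8 < 133 holds -> i = 8 * 2 = 16.
Iteration 3: 16 < 133 holds -> i = 16 * 2 = 32.
Iteration 4: 32 < 133 holds -> i = 32 * 2 = 64.
Iteration 5: 64 < 133 holds -> i = 64 * 2 = 128.
Iteration 6: 128 < 133 holds -> i = 128 * 2 = 256.
Iteration 7: 256 < 133 fails; recursion stops.
SUM(i) = 4 + 8 + 16 + 32 + 64 + 128 + 256 = 508.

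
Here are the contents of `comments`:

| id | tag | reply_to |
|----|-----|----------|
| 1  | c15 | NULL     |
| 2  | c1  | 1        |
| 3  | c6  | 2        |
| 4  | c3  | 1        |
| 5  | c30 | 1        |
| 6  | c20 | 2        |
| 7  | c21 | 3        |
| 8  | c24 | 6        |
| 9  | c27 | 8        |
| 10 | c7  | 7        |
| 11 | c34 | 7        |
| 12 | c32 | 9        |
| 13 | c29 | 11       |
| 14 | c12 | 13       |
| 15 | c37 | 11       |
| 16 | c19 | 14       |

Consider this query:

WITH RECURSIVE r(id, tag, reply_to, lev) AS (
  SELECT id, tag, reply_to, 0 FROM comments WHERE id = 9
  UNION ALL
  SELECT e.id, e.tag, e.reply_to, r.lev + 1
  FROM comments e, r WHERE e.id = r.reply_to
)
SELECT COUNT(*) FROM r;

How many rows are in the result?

5

Base: id=9 (c27), reply_to=8, lev 0.
Iteration 1: join on id=8 -> c24 (id 8, reply_to=6, lev 1).
Iteration 2: join on id=6 -> c20 (id 6, reply_to=2, lev 2).
Iteration 3: join on id=2 -> c1 (id 2, reply_to=1, lev 3).
Iteration 4: join on id=1 -> c15 (id 1, reply_to=NULL, lev 4).
Iteration 5: reply_to is NULL; no match; recursion stops.
Total rows emitted: 5.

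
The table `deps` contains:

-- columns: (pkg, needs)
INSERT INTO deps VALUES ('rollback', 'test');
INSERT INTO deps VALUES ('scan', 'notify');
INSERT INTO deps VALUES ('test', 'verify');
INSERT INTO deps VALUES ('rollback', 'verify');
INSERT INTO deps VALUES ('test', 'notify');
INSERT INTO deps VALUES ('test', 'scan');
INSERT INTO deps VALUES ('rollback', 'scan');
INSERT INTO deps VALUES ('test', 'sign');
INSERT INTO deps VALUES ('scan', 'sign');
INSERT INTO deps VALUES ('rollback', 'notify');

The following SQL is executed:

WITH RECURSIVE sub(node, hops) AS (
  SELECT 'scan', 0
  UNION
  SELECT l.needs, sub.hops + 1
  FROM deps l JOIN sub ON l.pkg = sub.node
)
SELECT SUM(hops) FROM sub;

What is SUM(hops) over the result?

2

Base: (scan, hops=0).
Iteration 1: edges from {scan} -> (notify, hops=1), (sign, hops=1).
Iteration 2: no outgoing edges from {notify,sign}; recursion stops.
SUM(hops) = 0 + 1 + 1 = 2.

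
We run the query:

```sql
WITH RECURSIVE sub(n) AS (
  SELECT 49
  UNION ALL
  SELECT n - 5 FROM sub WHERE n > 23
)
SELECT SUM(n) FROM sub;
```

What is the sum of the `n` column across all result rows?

238

Base: n=49.
Iteration 1: 49 > 23 holds -> n = 49 - 5 = 44.
Iteration 2: 44 > 23 holds -> n = 44 - 5 = 39.
Iteration 3: 39 > 23 holds -> n = 39 - 5 = 34.
Iteration 4: 34 > 23 holds -> n = 34 - 5 = 29.
Iteration 5: 29 > 23 holds -> n = 29 - 5 = 24.
Iteration 6: 24 > 23 holds -> n = 24 - 5 = 19.
Iteration 7: 19 > 23 fails; recursion stops.
SUM(n) = 49 + 44 + 39 + 34 + 29 + 24 + 19 = 238.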